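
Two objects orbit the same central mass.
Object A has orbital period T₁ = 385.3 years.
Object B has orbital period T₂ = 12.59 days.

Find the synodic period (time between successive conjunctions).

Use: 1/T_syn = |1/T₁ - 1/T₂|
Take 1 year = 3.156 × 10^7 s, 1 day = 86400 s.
T₁ = 385.3 years = 1.21601 × 10^10 s
T₂ = 12.59 days = 1.08778 × 10^6 s
1/T₁ = 8.22364 × 10^-11 s⁻¹
1/T₂ = 9.19307 × 10^-7 s⁻¹
|1/T₁ − 1/T₂| = 9.19225 × 10^-7 s⁻¹
T_syn = 1 / |1/T₁ − 1/T₂| = 1.08787 × 10^6 s ≈ 12.59 days

Final answer: T_syn = 12.59 days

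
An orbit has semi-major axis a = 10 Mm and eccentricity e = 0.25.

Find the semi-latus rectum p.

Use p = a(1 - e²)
a = 10 Mm = 1 × 10^7 m
e = 0.25,  e² = 0.0625,  1 − e² = 0.9375
p = a(1 − e²) = 1 × 10^7 m × 0.9375 = 9.375 × 10^6 m ≈ 9.375 Mm

Final answer: p = 9.375 Mm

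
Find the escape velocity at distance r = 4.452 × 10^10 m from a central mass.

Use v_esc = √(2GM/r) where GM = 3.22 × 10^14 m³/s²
r = 4.452 × 10^10 m
GM = 3.22 × 10^14 m³/s²
2GM/r = 2 × (3.22 × 10^14) / (4.452 × 10^10) = 14465.4 m²/s²
v_esc = √(2GM/r) = 120.272 m/s ≈ 120.3 m/s

Final answer: 120.3 m/s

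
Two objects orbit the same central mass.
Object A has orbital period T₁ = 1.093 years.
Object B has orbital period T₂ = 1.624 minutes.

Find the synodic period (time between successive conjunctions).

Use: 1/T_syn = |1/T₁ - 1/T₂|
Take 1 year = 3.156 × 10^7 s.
T₁ = 1.093 years = 3.44951 × 10^7 s
T₂ = 1.624 minutes = 97.44 s
1/T₁ = 2.89896 × 10^-8 s⁻¹
1/T₂ = 0.0102627 s⁻¹
|1/T₁ − 1/T₂| = 0.0102627 s⁻¹
T_syn = 1 / |1/T₁ − 1/T₂| = 97.4403 s ≈ 1.624 minutes

Final answer: T_syn = 1.624 minutes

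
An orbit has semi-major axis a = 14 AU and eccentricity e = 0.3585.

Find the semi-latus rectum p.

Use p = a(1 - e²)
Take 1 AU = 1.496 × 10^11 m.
a = 14 AU = 2.0944 × 10^12 m
e = 0.3585,  e² = 0.128522,  1 − e² = 0.871478
p = a(1 − e²) = 2.0944 × 10^12 m × 0.871478 = 1.82522 × 10^12 m ≈ 12.2 AU

Final answer: p = 12.2 AU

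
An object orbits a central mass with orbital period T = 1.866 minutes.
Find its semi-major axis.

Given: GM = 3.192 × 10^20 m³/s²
T = 1.866 minutes = 111.96 s
GM = 3.192 × 10^20 m³/s²
Kepler's third law: a³ = GM T² / (4π²)
T² = 12535 s²
a³ = (3.192 × 10^20) × 12535 / (4π²) = 1.01351 × 10^23 m³
a = (a³)^(1/3) = 4.6624 × 10^7 m ≈ 4.662 × 10^7 m

Final answer: 4.662 × 10^7 m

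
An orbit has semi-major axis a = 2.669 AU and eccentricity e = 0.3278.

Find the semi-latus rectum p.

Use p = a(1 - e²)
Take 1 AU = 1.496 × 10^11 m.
a = 2.669 AU = 3.99282 × 10^11 m
e = 0.3278,  e² = 0.107453,  1 − e² = 0.892547
p = a(1 − e²) = 3.99282 × 10^11 m × 0.892547 = 3.56378 × 10^11 m ≈ 2.382 AU

Final answer: p = 2.382 AU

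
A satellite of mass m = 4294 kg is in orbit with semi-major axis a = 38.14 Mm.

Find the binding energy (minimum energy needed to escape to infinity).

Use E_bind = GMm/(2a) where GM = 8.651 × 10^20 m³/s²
a = 38.14 Mm = 3.814 × 10^7 m
GM = 8.651 × 10^20 m³/s²
m = 4294 kg
GMm = 8.651 × 10^20 × 4294 = 3.71474 × 10^24 m³·kg/s²
2a = 7.628 × 10^7 m
E_bind = GMm/(2a) = 4.86987 × 10^16 J ≈ 48.7 PJ

Final answer: 48.7 PJ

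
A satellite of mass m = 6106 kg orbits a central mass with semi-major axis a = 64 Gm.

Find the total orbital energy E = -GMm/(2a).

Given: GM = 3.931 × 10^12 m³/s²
a = 64 Gm = 6.4 × 10^10 m
GM = 3.931 × 10^12 m³/s²
2a = 1.28 × 10^11 m
GMm = 3.931 × 10^12 × 6106 = 2.40027 × 10^16 m³·kg/s²
E = −GMm/(2a) = -187521 J ≈ -187.5 kJ

Final answer: -187.5 kJ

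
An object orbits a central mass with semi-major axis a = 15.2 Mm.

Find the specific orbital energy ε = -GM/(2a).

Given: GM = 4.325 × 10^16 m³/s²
a = 15.2 Mm = 1.52 × 10^7 m
GM = 4.325 × 10^16 m³/s²
2a = 3.04 × 10^7 m
ε = −GM/(2a) = -1.4227 × 10^9 J/kg ≈ -1.423 GJ/kg

Final answer: -1.423 GJ/kg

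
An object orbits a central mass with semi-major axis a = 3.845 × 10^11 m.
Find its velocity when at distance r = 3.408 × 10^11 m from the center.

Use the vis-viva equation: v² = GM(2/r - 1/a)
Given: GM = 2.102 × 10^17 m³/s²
a = 3.845 × 10^11 m
r = 3.408 × 10^11 m
GM = 2.102 × 10^17 m³/s²
2/r − 1/a = 5.86854 × 10^-12 − 2.60078 × 10^-12 = 3.26776 × 10^-12 m⁻¹
v² = GM (2/r − 1/a) = 686884 m²/s²
v = 828.785 m/s ≈ 828.8 m/s

Final answer: 828.8 m/s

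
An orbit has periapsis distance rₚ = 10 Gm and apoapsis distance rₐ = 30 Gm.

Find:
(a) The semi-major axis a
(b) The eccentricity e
rₚ = 10 Gm = 1 × 10^10 m
rₐ = 30 Gm = 3 × 10^10 m
(a) a = (rₚ + rₐ)/2 = 2 × 10^10 m ≈ 20 Gm
(b) e = (rₐ − rₚ)/(rₐ + rₚ) = (2 × 10^10) / (4 × 10^10) = 0.5

Final answer:
(a) a = 20 Gm
(b) e = 0.5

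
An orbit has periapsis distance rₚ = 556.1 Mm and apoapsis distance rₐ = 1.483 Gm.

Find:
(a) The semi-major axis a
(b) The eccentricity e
rₚ = 556.1 Mm = 5.561 × 10^8 m
rₐ = 1.483 Gm = 1.483 × 10^9 m
(a) a = (rₚ + rₐ)/2 = 1.01955 × 10^9 m ≈ 1.02 Gm
(b) e = (rₐ − rₚ)/(rₐ + rₚ) = (9.269 × 10^8) / (2.0391 × 10^9) = 0.454563

Final answer:
(a) a = 1.02 Gm
(b) e = 0.4546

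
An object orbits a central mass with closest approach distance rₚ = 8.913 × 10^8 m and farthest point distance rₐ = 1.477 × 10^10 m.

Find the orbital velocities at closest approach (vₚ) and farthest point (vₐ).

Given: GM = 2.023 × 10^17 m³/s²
rₚ = 8.913 × 10^8 m
rₐ = 1.477 × 10^10 m
GM = 2.023 × 10^17 m³/s²
a = (rₚ + rₐ)/2 = 7.83065 × 10^9 m
Vis-viva: v² = GM (2/r − 1/a)
vₚ² = 2.023 × 10^17 × (2.24391 × 10^-9 − 1.27703 × 10^-10) = 4.28109 × 10^8 m²/s²
vₚ = 20690.8 m/s ≈ 20.69 km/s
vₐ² = 2.023 × 10^17 × (1.3541 × 10^-10 − 1.27703 × 10^-10) = 1.55898 × 10^6 m²/s²
vₐ = 1248.59 m/s ≈ 1.249 km/s

Final answer: vₚ = 20.69 km/s, vₐ = 1.249 km/s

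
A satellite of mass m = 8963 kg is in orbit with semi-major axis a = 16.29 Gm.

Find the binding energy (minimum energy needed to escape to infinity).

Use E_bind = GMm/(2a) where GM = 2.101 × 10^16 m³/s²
a = 16.29 Gm = 1.629 × 10^10 m
GM = 2.101 × 10^16 m³/s²
m = 8963 kg
GMm = 2.101 × 10^16 × 8963 = 1.88313 × 10^20 m³·kg/s²
2a = 3.258 × 10^10 m
E_bind = GMm/(2a) = 5.78001 × 10^9 J ≈ 5.78 GJ

Final answer: 5.78 GJ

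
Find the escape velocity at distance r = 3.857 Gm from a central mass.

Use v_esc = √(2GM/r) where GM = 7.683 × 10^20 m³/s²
r = 3.857 Gm = 3.857 × 10^9 m
GM = 7.683 × 10^20 m³/s²
2GM/r = 2 × (7.683 × 10^20) / (3.857 × 10^9) = 3.98393 × 10^11 m²/s²
v_esc = √(2GM/r) = 631183 m/s ≈ 631.2 km/s

Final answer: 631.2 km/s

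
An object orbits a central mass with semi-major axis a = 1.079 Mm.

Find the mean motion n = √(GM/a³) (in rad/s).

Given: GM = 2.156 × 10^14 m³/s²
a = 1.079 Mm = 1.079 × 10^6 m
GM = 2.156 × 10^14 m³/s²
a³ = 1.25622 × 10^18 m³
GM/a³ = (2.156 × 10^14) / (1.25622 × 10^18) = 0.000171627 s⁻²
n = √(GM/a³) = 0.0131006 rad/s ≈ 0.0131 rad/s

Final answer: n = 0.0131 rad/s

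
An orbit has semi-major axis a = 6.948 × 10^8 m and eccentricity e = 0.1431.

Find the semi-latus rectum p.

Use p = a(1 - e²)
a = 6.948 × 10^8 m
e = 0.1431,  e² = 0.0204776,  1 − e² = 0.979522
p = a(1 − e²) = 6.948 × 10^8 m × 0.979522 = 6.80572 × 10^8 m ≈ 6.806 × 10^8 m

Final answer: p = 6.806 × 10^8 m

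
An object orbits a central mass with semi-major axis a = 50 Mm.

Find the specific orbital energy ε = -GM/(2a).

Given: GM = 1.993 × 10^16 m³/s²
a = 50 Mm = 5 × 10^7 m
GM = 1.993 × 10^16 m³/s²
2a = 1 × 10^8 m
ε = −GM/(2a) = -1.993 × 10^8 J/kg ≈ -199.3 MJ/kg

Final answer: -199.3 MJ/kg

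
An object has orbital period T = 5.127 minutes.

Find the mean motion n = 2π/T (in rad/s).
T = 5.127 minutes = 307.62 s
n = 2π / 307.62 s = 0.0204252 rad/s ≈ 0.02043 rad/s

Final answer: n = 0.02043 rad/s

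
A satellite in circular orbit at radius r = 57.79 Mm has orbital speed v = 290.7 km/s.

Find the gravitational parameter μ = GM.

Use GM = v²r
r = 57.79 Mm = 5.779 × 10^7 m
v = 290.7 km/s = 290700 m/s
v² = 8.45065 × 10^10 m²/s²
GM = v²r = 8.45065 × 10^10 × 5.779 × 10^7 = 4.88363 × 10^18 m³/s²
GM ≈ 4.884 × 10^18 m³/s²

Final answer: GM = 4.884 × 10^18 m³/s²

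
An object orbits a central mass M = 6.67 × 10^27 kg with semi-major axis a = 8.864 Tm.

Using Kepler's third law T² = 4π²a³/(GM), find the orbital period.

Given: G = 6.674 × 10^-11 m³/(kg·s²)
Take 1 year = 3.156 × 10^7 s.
M = 6.67 × 10^27 kg
GM = G × M = 6.674 × 10^-11 × 6.67 × 10^27 = 4.45156 × 10^17 m³/s²
a = 8.864 Tm = 8.864 × 10^12 m
a³ = 6.96449 × 10^38 m³
T = 2π √(a³/GM) = 2π √((6.96449 × 10^38) / (4.45156 × 10^17)) = 2π × 3.95538 × 10^10 s
T = 2.48524 × 10^11 s ≈ 7875 years

Final answer: 7875 years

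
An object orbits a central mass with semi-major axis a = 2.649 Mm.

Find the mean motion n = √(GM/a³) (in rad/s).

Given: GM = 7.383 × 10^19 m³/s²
a = 2.649 Mm = 2.649 × 10^6 m
GM = 7.383 × 10^19 m³/s²
a³ = 1.85886 × 10^19 m³
GM/a³ = (7.383 × 10^19) / (1.85886 × 10^19) = 3.9718 s⁻²
n = √(GM/a³) = 1.99294 rad/s ≈ 1.993 rad/s

Final answer: n = 1.993 rad/s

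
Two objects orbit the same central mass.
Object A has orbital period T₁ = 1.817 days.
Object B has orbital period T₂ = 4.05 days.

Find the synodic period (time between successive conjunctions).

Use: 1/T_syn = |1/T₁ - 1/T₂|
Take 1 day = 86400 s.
T₁ = 1.817 days = 156989 s
T₂ = 4.05 days = 349920 s
1/T₁ = 6.36988 × 10^-6 s⁻¹
1/T₂ = 2.8578 × 10^-6 s⁻¹
|1/T₁ − 1/T₂| = 3.51209 × 10^-6 s⁻¹
T_syn = 1 / |1/T₁ − 1/T₂| = 284731 s ≈ 3.295 days

Final answer: T_syn = 3.295 days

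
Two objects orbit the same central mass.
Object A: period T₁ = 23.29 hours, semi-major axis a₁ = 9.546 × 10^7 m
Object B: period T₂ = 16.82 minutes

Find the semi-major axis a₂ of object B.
T₁ = 23.29 hours = 83844 s
T₂ = 16.82 minutes = 1009.2 s
a₁ = 9.546 × 10^7 m
Kepler's third law: (T₂/T₁)² = (a₂/a₁)³  ⇒  a₂ = a₁ (T₂/T₁)^(2/3)
T₂/T₁ = 0.0120366
(T₂/T₁)^(2/3) = 0.0525215
a₂ = 9.546 × 10^7 m × 0.0525215 = 5.0137 × 10^6 m ≈ 5.014 × 10^6 m

Final answer: a₂ = 5.014 × 10^6 m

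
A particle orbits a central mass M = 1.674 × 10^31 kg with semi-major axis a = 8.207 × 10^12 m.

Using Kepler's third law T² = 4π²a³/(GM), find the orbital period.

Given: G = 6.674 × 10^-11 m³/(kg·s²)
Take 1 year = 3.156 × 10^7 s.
M = 1.674 × 10^31 kg
GM = G × M = 6.674 × 10^-11 × 1.674 × 10^31 = 1.11723 × 10^21 m³/s²
a = 8.207 × 10^12 m
a³ = 5.52781 × 10^38 m³
T = 2π √(a³/GM) = 2π √((5.52781 × 10^38) / (1.11723 × 10^21)) = 2π × 7.03406 × 10^8 s
T = 4.41963 × 10^9 s ≈ 140 years

Final answer: 140 years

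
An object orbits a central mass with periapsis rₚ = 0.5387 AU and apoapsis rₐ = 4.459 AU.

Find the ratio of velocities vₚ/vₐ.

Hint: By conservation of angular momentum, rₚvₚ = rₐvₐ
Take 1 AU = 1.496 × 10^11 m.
rₚ = 0.5387 AU = 8.05895 × 10^10 m
rₐ = 4.459 AU = 6.67066 × 10^11 m
rₚvₚ = rₐvₐ  ⇒  vₚ/vₐ = rₐ/rₚ
vₚ/vₐ = (6.67066 × 10^11) / (8.05895 × 10^10) = 8.27733

Final answer: vₚ/vₐ = 8.277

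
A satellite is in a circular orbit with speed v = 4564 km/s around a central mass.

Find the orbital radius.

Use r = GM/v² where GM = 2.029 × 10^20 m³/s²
v = 4564 km/s = 4.564 × 10^6 m/s
GM = 2.029 × 10^20 m³/s²
v² = 2.08301 × 10^13 m²/s²
r = GM/v² = (2.029 × 10^20) / (2.08301 × 10^13) = 9.74071 × 10^6 m ≈ 9.741 Mm

Final answer: 9.741 Mm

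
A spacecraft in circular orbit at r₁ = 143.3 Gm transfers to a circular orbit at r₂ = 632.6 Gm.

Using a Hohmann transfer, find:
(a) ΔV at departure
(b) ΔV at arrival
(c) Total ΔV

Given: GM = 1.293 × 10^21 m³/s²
r₁ = 143.3 Gm = 1.433 × 10^11 m
r₂ = 632.6 Gm = 6.326 × 10^11 m
GM = 1.293 × 10^21 m³/s²
Transfer ellipse: a_t = (r₁ + r₂)/2 = 3.8795 × 10^11 m
Circular speed at r₁: v₁ = √(GM/r₁) = 94989.6 m/s
Transfer speed at r₁ (periapsis): v₁ₜ = √(GM(2/r₁ − 1/a_t)) = 121298 m/s
(a) ΔV₁ = v₁ₜ − v₁ = 26308.2 m/s ≈ 26.31 km/s
Circular speed at r₂: v₂ = √(GM/r₂) = 45210 m/s
Transfer speed at r₂ (apoapsis): v₂ₜ = √(GM(2/r₂ − 1/a_t)) = 27477 m/s
(b) ΔV₂ = v₂ − v₂ₜ = 17733 m/s ≈ 17.73 km/s
(c) ΔV_total = ΔV₁ + ΔV₂ = 44041.1 m/s ≈ 44.04 km/s

Final answer:
(a) ΔV₁ = 26.31 km/s
(b) ΔV₂ = 17.73 km/s
(c) ΔV_total = 44.04 km/s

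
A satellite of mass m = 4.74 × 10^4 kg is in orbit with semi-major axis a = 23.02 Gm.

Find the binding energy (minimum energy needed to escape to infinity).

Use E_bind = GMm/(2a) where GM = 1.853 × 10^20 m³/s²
a = 23.02 Gm = 2.302 × 10^10 m
GM = 1.853 × 10^20 m³/s²
m = 4.74 × 10^4 kg
GMm = 1.853 × 10^20 × 47400 = 8.78322 × 10^24 m³·kg/s²
2a = 4.604 × 10^10 m
E_bind = GMm/(2a) = 1.90774 × 10^14 J ≈ 190.8 TJ

Final answer: 190.8 TJ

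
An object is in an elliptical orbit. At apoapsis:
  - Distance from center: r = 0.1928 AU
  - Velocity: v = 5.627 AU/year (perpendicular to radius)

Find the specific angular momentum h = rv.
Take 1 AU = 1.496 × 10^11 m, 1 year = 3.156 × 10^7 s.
r = 0.1928 AU = 2.88429 × 10^10 m
v = 5.627 AU/year = 26673 m/s
h = rv = 2.88429 × 10^10 × 26673 = 7.69326 × 10^14 m²/s ≈ 7.693 × 10^14 m²/s

Final answer: h = 7.693 × 10^14 m²/s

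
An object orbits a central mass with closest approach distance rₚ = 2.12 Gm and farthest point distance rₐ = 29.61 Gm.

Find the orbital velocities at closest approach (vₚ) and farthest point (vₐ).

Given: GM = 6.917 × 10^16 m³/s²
rₚ = 2.12 Gm = 2.12 × 10^9 m
rₐ = 29.61 Gm = 2.961 × 10^10 m
GM = 6.917 × 10^16 m³/s²
a = (rₚ + rₐ)/2 = 1.5865 × 10^10 m
Vis-viva: v² = GM (2/r − 1/a)
vₚ² = 6.917 × 10^16 × (9.43396 × 10^-10 − 6.30318 × 10^-11) = 6.08948 × 10^7 m²/s²
vₚ = 7803.51 m/s ≈ 7.804 km/s
vₐ² = 6.917 × 10^16 × (6.75447 × 10^-11 − 6.30318 × 10^-11) = 312158 m²/s²
vₐ = 558.711 m/s ≈ 558.7 m/s

Final answer: vₚ = 7.804 km/s, vₐ = 558.7 m/s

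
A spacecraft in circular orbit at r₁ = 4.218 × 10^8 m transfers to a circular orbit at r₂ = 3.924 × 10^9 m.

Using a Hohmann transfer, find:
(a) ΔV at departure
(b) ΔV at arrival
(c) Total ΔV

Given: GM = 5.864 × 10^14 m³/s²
r₁ = 4.218 × 10^8 m
r₂ = 3.924 × 10^9 m
GM = 5.864 × 10^14 m³/s²
Transfer ellipse: a_t = (r₁ + r₂)/2 = 2.1729 × 10^9 m
Circular speed at r₁: v₁ = √(GM/r₁) = 1179.08 m/s
Transfer speed at r₁ (periapsis): v₁ₜ = √(GM(2/r₁ − 1/a_t)) = 1584.49 m/s
(a) ΔV₁ = v₁ₜ − v₁ = 405.405 m/s ≈ 405.4 m/s
Circular speed at r₂: v₂ = √(GM/r₂) = 386.574 m/s
Transfer speed at r₂ (apoapsis): v₂ₜ = √(GM(2/r₂ − 1/a_t)) = 170.32 m/s
(b) ΔV₂ = v₂ − v₂ₜ = 216.254 m/s ≈ 216.3 m/s
(c) ΔV_total = ΔV₁ + ΔV₂ = 621.658 m/s ≈ 621.7 m/s

Final answer:
(a) ΔV₁ = 405.4 m/s
(b) ΔV₂ = 216.3 m/s
(c) ΔV_total = 621.7 m/s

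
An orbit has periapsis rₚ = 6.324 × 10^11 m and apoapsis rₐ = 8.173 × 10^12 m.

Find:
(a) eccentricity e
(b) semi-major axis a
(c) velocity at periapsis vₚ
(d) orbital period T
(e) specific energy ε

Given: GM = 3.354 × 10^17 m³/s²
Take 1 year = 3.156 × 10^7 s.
rₚ = 6.324 × 10^11 m
rₐ = 8.173 × 10^12 m
GM = 3.354 × 10^17 m³/s²
a = (rₚ + rₐ)/2 = 4.4027 × 10^12 m
e = (rₐ − rₚ)/(rₐ + rₚ) = (7.5406 × 10^12) / (8.8054 × 10^12) = 0.856361
(a) e = 0.856361 ≈ 0.8564
(b) a = 4.4027 × 10^12 m ≈ 4.403 × 10^12 m
(c) vₚ² = GM (2/rₚ − 1/a) = 3.354 × 10^17 × (3.16256 × 10^-12 − 2.27133 × 10^-13) = 984541 m²/s²;  vₚ = 992.24 m/s ≈ 992.2 m/s
(d) a³ = 8.53409 × 10^37 m³;  T = 2π √(a³/GM) = 2π × 1.59513 × 10^10 s = 1.00225 × 10^11 s ≈ 3176 years
(e) 2a = 8.8054 × 10^12 m;  ε = −GM/(2a) = -38090.3 J/kg ≈ -38.09 kJ/kg

Final answer:
(a) eccentricity e = 0.8564
(b) semi-major axis a = 4.403 × 10^12 m
(c) velocity at periapsis vₚ = 992.2 m/s
(d) orbital period T = 3176 years
(e) specific energy ε = -38.09 kJ/kg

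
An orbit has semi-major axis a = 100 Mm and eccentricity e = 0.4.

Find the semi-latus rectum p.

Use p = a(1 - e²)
a = 100 Mm = 1 × 10^8 m
e = 0.4,  e² = 0.16,  1 − e² = 0.84
p = a(1 − e²) = 1 × 10^8 m × 0.84 = 8.4 × 10^7 m ≈ 84 Mm

Final answer: p = 84 Mm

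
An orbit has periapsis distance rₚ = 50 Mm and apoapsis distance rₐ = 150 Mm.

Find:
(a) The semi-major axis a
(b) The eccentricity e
rₚ = 50 Mm = 5 × 10^7 m
rₐ = 150 Mm = 1.5 × 10^8 m
(a) a = (rₚ + rₐ)/2 = 1 × 10^8 m ≈ 100 Mm
(b) e = (rₐ − rₚ)/(rₐ + rₚ) = (1 × 10^8) / (2 × 10^8) = 0.5

Final answer:
(a) a = 100 Mm
(b) e = 0.5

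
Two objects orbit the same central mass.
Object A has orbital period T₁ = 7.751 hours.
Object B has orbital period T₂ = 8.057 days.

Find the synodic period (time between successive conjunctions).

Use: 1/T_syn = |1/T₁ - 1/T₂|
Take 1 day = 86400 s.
T₁ = 7.751 hours = 27903.6 s
T₂ = 8.057 days = 696125 s
1/T₁ = 3.58377 × 10^-5 s⁻¹
1/T₂ = 1.43652 × 10^-6 s⁻¹
|1/T₁ − 1/T₂| = 3.44011 × 10^-5 s⁻¹
T_syn = 1 / |1/T₁ − 1/T₂| = 29068.8 s ≈ 8.075 hours

Final answer: T_syn = 8.075 hours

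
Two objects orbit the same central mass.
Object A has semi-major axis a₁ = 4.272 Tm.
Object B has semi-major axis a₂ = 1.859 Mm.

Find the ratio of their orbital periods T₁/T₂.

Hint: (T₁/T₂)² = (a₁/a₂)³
a₁ = 4.272 Tm = 4.272 × 10^12 m
a₂ = 1.859 Mm = 1.859 × 10^6 m
a₁/a₂ = 2.29801 × 10^6
T₁/T₂ = (a₁/a₂)^(3/2) = (2.29801 × 10^6)^1.5 = 3.4836 × 10^9

Final answer: T₁/T₂ = 3.484 × 10^9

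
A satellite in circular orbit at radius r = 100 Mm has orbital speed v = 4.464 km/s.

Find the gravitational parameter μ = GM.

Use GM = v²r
r = 100 Mm = 1 × 10^8 m
v = 4.464 km/s = 4464 m/s
v² = 1.99273 × 10^7 m²/s²
GM = v²r = 1.99273 × 10^7 × 1 × 10^8 = 1.99273 × 10^15 m³/s²
GM ≈ 1.993 × 10^15 m³/s²

Final answer: GM = 1.993 × 10^15 m³/s²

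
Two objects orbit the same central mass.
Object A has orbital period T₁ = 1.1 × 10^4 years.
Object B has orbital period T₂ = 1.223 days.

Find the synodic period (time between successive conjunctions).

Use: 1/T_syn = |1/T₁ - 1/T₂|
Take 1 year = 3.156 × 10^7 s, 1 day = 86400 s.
T₁ = 1.1 × 10^4 years = 3.4716 × 10^11 s
T₂ = 1.223 days = 105667 s
1/T₁ = 2.88052 × 10^-12 s⁻¹
1/T₂ = 9.46367 × 10^-6 s⁻¹
|1/T₁ − 1/T₂| = 9.46367 × 10^-6 s⁻¹
T_syn = 1 / |1/T₁ − 1/T₂| = 105667 s ≈ 1.223 days

Final answer: T_syn = 1.223 days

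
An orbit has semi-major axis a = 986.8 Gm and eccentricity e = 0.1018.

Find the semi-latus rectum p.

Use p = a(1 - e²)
a = 986.8 Gm = 9.868 × 10^11 m
e = 0.1018,  e² = 0.0103632,  1 − e² = 0.989637
p = a(1 − e²) = 9.868 × 10^11 m × 0.989637 = 9.76574 × 10^11 m ≈ 976.6 Gm

Final answer: p = 976.6 Gm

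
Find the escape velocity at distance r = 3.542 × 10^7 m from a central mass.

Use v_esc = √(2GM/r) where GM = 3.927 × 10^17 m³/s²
r = 3.542 × 10^7 m
GM = 3.927 × 10^17 m³/s²
2GM/r = 2 × (3.927 × 10^17) / (3.542 × 10^7) = 2.21739 × 10^10 m²/s²
v_esc = √(2GM/r) = 148909 m/s ≈ 148.9 km/s

Final answer: 148.9 km/s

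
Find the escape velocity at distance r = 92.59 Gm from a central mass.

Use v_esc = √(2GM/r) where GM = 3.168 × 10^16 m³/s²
r = 92.59 Gm = 9.259 × 10^10 m
GM = 3.168 × 10^16 m³/s²
2GM/r = 2 × (3.168 × 10^16) / (9.259 × 10^10) = 684307 m²/s²
v_esc = √(2GM/r) = 827.229 m/s ≈ 827.2 m/s

Final answer: 827.2 m/s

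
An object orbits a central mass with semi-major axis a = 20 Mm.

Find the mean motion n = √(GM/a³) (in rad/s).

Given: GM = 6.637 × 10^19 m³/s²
a = 20 Mm = 2 × 10^7 m
GM = 6.637 × 10^19 m³/s²
a³ = 8 × 10^21 m³
GM/a³ = (6.637 × 10^19) / (8 × 10^21) = 0.00829625 s⁻²
n = √(GM/a³) = 0.0910838 rad/s ≈ 0.09108 rad/s

Final answer: n = 0.09108 rad/s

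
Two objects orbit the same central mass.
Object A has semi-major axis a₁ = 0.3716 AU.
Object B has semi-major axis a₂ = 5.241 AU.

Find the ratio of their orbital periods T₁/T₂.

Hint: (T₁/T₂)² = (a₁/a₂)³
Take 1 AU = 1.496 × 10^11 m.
a₁ = 0.3716 AU = 5.55914 × 10^10 m
a₂ = 5.241 AU = 7.84054 × 10^11 m
a₁/a₂ = 0.0709025
T₁/T₂ = (a₁/a₂)^(3/2) = (0.0709025)^1.5 = 0.0188796

Final answer: T₁/T₂ = 0.01888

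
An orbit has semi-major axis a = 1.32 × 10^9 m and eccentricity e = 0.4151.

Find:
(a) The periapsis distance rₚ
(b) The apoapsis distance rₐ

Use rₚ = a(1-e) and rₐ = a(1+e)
a = 1.32 × 10^9 m
e = 0.4151:  1 − e = 0.5849,  1 + e = 1.4151
(a) rₚ = a(1 − e) = 1.32 × 10^9 m × 0.5849 = 7.72068 × 10^8 m ≈ 7.721 × 10^8 m
(b) rₐ = a(1 + e) = 1.32 × 10^9 m × 1.4151 = 1.86793 × 10^9 m ≈ 1.868 × 10^9 m

Final answer:
(a) rₚ = 7.721 × 10^8 m
(b) rₐ = 1.868 × 10^9 m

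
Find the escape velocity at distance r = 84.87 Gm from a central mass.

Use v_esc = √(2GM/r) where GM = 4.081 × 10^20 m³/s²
r = 84.87 Gm = 8.487 × 10^10 m
GM = 4.081 × 10^20 m³/s²
2GM/r = 2 × (4.081 × 10^20) / (8.487 × 10^10) = 9.61706 × 10^9 m²/s²
v_esc = √(2GM/r) = 98066.6 m/s ≈ 98.07 km/s

Final answer: 98.07 km/s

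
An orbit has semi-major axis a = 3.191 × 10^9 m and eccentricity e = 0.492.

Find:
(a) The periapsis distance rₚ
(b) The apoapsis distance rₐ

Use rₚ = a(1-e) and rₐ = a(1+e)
a = 3.191 × 10^9 m
e = 0.492:  1 − e = 0.508,  1 + e = 1.492
(a) rₚ = a(1 − e) = 3.191 × 10^9 m × 0.508 = 1.62103 × 10^9 m ≈ 1.621 × 10^9 m
(b) rₐ = a(1 + e) = 3.191 × 10^9 m × 1.492 = 4.76097 × 10^9 m ≈ 4.761 × 10^9 m

Final answer:
(a) rₚ = 1.621 × 10^9 m
(b) rₐ = 4.761 × 10^9 m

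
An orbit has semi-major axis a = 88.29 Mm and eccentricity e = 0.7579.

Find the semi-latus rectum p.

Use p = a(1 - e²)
a = 88.29 Mm = 8.829 × 10^7 m
e = 0.7579,  e² = 0.574412,  1 − e² = 0.425588
p = a(1 − e²) = 8.829 × 10^7 m × 0.425588 = 3.75751 × 10^7 m ≈ 37.58 Mm

Final answer: p = 37.58 Mm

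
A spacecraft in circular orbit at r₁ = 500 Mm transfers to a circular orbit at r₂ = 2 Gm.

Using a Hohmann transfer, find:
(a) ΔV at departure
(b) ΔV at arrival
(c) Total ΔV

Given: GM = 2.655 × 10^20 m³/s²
r₁ = 500 Mm = 5 × 10^8 m
r₂ = 2 Gm = 2 × 10^9 m
GM = 2.655 × 10^20 m³/s²
Transfer ellipse: a_t = (r₁ + r₂)/2 = 1.25 × 10^9 m
Circular speed at r₁: v₁ = √(GM/r₁) = 728697 m/s
Transfer speed at r₁ (periapsis): v₁ₜ = √(GM(2/r₁ − 1/a_t)) = 921737 m/s
(a) ΔV₁ = v₁ₜ − v₁ = 193040 m/s ≈ 193 km/s
Circular speed at r₂: v₂ = √(GM/r₂) = 364349 m/s
Transfer speed at r₂ (apoapsis): v₂ₜ = √(GM(2/r₂ − 1/a_t)) = 230434 m/s
(b) ΔV₂ = v₂ − v₂ₜ = 133914 m/s ≈ 133.9 km/s
(c) ΔV_total = ΔV₁ + ΔV₂ = 326954 m/s ≈ 327 km/s

Final answer:
(a) ΔV₁ = 193 km/s
(b) ΔV₂ = 133.9 km/s
(c) ΔV_total = 327 km/s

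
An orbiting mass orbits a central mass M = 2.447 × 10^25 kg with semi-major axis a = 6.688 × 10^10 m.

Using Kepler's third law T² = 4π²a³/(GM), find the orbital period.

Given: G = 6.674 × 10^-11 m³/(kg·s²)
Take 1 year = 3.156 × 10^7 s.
M = 2.447 × 10^25 kg
GM = G × M = 6.674 × 10^-11 × 2.447 × 10^25 = 1.63313 × 10^15 m³/s²
a = 6.688 × 10^10 m
a³ = 2.9915 × 10^32 m³
T = 2π √(a³/GM) = 2π √((2.9915 × 10^32) / (1.63313 × 10^15)) = 2π × 4.27991 × 10^8 s
T = 2.68914 × 10^9 s ≈ 85.21 years

Final answer: 85.21 years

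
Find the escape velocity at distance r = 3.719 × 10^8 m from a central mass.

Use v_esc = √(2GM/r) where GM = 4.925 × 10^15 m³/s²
r = 3.719 × 10^8 m
GM = 4.925 × 10^15 m³/s²
2GM/r = 2 × (4.925 × 10^15) / (3.719 × 10^8) = 2.64856 × 10^7 m²/s²
v_esc = √(2GM/r) = 5146.42 m/s ≈ 5.146 km/s

Final answer: 5.146 km/s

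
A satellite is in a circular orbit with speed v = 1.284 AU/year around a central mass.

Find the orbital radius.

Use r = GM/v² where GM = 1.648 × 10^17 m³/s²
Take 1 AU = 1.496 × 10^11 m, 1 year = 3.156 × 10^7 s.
v = 1.284 AU/year = 6086.39 m/s
GM = 1.648 × 10^17 m³/s²
v² = 3.70441 × 10^7 m²/s²
r = GM/v² = (1.648 × 10^17) / (3.70441 × 10^7) = 4.44875 × 10^9 m ≈ 0.02974 AU

Final answer: 0.02974 AU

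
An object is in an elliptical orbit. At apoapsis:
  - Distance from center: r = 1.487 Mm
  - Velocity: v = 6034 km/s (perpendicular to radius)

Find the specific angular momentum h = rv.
r = 1.487 Mm = 1.487 × 10^6 m
v = 6034 km/s = 6.034 × 10^6 m/s
h = rv = 1.487 × 10^6 × 6.034 × 10^6 = 8.97256 × 10^12 m²/s ≈ 8.973 × 10^12 m²/s

Final answer: h = 8.973 × 10^12 m²/s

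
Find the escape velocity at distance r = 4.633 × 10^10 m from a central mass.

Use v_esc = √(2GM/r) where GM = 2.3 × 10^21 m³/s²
r = 4.633 × 10^10 m
GM = 2.3 × 10^21 m³/s²
2GM/r = 2 × (2.3 × 10^21) / (4.633 × 10^10) = 9.92877 × 10^10 m²/s²
v_esc = √(2GM/r) = 315100 m/s ≈ 315.1 km/s

Final answer: 315.1 km/s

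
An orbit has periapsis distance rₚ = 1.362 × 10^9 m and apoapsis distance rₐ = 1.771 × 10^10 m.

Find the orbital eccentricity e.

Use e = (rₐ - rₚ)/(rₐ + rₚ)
rₚ = 1.362 × 10^9 m
rₐ = 1.771 × 10^10 m
rₐ − rₚ = 1.6348 × 10^10 m
rₐ + rₚ = 1.9072 × 10^10 m
e = (rₐ − rₚ)/(rₐ + rₚ) = 0.857173

Final answer: e = 0.8572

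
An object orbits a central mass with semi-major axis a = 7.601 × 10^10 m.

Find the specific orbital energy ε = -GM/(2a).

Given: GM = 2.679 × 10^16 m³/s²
a = 7.601 × 10^10 m
GM = 2.679 × 10^16 m³/s²
2a = 1.5202 × 10^11 m
ε = −GM/(2a) = -176227 J/kg ≈ -176.2 kJ/kg

Final answer: -176.2 kJ/kg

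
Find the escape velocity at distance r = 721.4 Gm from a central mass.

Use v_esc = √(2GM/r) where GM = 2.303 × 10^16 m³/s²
r = 721.4 Gm = 7.214 × 10^11 m
GM = 2.303 × 10^16 m³/s²
2GM/r = 2 × (2.303 × 10^16) / (7.214 × 10^11) = 63848.1 m²/s²
v_esc = √(2GM/r) = 252.682 m/s ≈ 252.7 m/s

Final answer: 252.7 m/s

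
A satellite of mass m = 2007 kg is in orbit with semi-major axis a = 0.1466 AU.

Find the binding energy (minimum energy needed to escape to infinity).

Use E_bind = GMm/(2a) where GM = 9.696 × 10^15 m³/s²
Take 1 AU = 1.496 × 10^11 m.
a = 0.1466 AU = 2.19314 × 10^10 m
GM = 9.696 × 10^15 m³/s²
m = 2007 kg
GMm = 9.696 × 10^15 × 2007 = 1.94599 × 10^19 m³·kg/s²
2a = 4.38627 × 10^10 m
E_bind = GMm/(2a) = 4.43654 × 10^8 J ≈ 443.7 MJ

Final answer: 443.7 MJ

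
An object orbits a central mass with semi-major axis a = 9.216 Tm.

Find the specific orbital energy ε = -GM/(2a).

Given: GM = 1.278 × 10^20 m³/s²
a = 9.216 Tm = 9.216 × 10^12 m
GM = 1.278 × 10^20 m³/s²
2a = 1.8432 × 10^13 m
ε = −GM/(2a) = -6.93359 × 10^6 J/kg ≈ -6.934 MJ/kg

Final answer: -6.934 MJ/kg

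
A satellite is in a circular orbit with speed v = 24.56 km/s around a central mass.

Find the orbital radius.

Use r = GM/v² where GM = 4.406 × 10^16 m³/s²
v = 24.56 km/s = 24560 m/s
GM = 4.406 × 10^16 m³/s²
v² = 6.03194 × 10^8 m²/s²
r = GM/v² = (4.406 × 10^16) / (6.03194 × 10^8) = 7.30445 × 10^7 m ≈ 73.04 Mm

Final answer: 73.04 Mm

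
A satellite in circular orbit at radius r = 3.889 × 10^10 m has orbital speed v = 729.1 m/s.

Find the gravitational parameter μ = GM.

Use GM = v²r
r = 3.889 × 10^10 m
v = 729.1 m/s
v² = 531587 m²/s²
GM = v²r = 531587 × 3.889 × 10^10 = 2.06734 × 10^16 m³/s²
GM ≈ 2.067 × 10^16 m³/s²

Final answer: GM = 2.067 × 10^16 m³/s²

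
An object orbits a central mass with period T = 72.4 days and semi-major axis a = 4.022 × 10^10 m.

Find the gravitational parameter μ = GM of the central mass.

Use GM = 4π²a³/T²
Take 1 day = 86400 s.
T = 72.4 days = 6.25536 × 10^6 s
a = 4.022 × 10^10 m
a³ = 6.50618 × 10^31 m³
T² = 3.91295 × 10^13 s²
GM = 4π² × (6.50618 × 10^31) / (3.91295 × 10^13) = 6.56419 × 10^19 m³/s²
GM ≈ 6.564 × 10^19 m³/s²

Final answer: GM = 6.564 × 10^19 m³/s²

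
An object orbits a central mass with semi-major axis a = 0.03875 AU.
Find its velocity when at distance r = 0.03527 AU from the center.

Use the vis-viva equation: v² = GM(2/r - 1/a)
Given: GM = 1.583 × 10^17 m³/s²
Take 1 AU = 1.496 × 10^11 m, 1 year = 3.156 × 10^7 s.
a = 0.03875 AU = 5.797 × 10^9 m
r = 0.03527 AU = 5.27639 × 10^9 m
GM = 1.583 × 10^17 m³/s²
2/r − 1/a = 3.79047 × 10^-10 − 1.72503 × 10^-10 = 2.06544 × 10^-10 m⁻¹
v² = GM (2/r − 1/a) = 3.26959 × 10^7 m²/s²
v = 5718.03 m/s ≈ 1.206 AU/year

Final answer: 1.206 AU/year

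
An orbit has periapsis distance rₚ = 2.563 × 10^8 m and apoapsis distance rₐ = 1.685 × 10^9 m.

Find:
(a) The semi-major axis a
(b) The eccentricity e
rₚ = 2.563 × 10^8 m
rₐ = 1.685 × 10^9 m
(a) a = (rₚ + rₐ)/2 = 9.7065 × 10^8 m ≈ 9.707 × 10^8 m
(b) e = (rₐ − rₚ)/(rₐ + rₚ) = (1.4287 × 10^9) / (1.9413 × 10^9) = 0.73595

Final answer:
(a) a = 9.707 × 10^8 m
(b) e = 0.736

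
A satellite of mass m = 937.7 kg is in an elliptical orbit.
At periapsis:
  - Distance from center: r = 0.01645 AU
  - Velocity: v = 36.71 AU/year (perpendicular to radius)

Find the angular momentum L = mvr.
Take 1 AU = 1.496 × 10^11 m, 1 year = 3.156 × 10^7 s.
r = 0.01645 AU = 2.46092 × 10^9 m
v = 36.71 AU/year = 174012 m/s
vr = 174012 × 2.46092 × 10^9 = 4.28229 × 10^14 m²/s
L = m × vr = 937.7 × 4.28229 × 10^14 = 4.01551 × 10^17 kg·m²/s ≈ 4.016 × 10^17 kg·m²/s

Final answer: L = 4.016 × 10^17 kg·m²/s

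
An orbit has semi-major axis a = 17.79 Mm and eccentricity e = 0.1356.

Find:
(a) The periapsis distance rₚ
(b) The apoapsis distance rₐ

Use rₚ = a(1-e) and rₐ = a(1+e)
a = 17.79 Mm = 1.779 × 10^7 m
e = 0.1356:  1 − e = 0.8644,  1 + e = 1.1356
(a) rₚ = a(1 − e) = 1.779 × 10^7 m × 0.8644 = 1.53777 × 10^7 m ≈ 15.38 Mm
(b) rₐ = a(1 + e) = 1.779 × 10^7 m × 1.1356 = 2.02023 × 10^7 m ≈ 20.2 Mm

Final answer:
(a) rₚ = 15.38 Mm
(b) rₐ = 20.2 Mm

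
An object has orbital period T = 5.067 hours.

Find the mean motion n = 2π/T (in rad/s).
T = 5.067 hours = 18241.2 s
n = 2π / 18241.2 s = 0.00034445 rad/s ≈ 0.0003445 rad/s

Final answer: n = 0.0003445 rad/s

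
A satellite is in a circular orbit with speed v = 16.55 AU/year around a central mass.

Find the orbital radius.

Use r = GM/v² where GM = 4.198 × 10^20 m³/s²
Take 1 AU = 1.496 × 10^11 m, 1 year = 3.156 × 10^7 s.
v = 16.55 AU/year = 78449.9 m/s
GM = 4.198 × 10^20 m³/s²
v² = 6.15439 × 10^9 m²/s²
r = GM/v² = (4.198 × 10^20) / (6.15439 × 10^9) = 6.82114 × 10^10 m ≈ 0.456 AU

Final answer: 0.456 AU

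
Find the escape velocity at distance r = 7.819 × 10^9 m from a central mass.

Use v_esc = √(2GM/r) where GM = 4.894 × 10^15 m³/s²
r = 7.819 × 10^9 m
GM = 4.894 × 10^15 m³/s²
2GM/r = 2 × (4.894 × 10^15) / (7.819 × 10^9) = 1.25182 × 10^6 m²/s²
v_esc = √(2GM/r) = 1118.85 m/s ≈ 1.119 km/s

Final answer: 1.119 km/s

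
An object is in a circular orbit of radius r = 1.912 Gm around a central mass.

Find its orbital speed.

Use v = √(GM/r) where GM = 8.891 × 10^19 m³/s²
r = 1.912 Gm = 1.912 × 10^9 m
GM = 8.891 × 10^19 m³/s²
GM/r = (8.891 × 10^19) / (1.912 × 10^9) = 4.6501 × 10^10 m²/s²
v = √(GM/r) = 215641 m/s ≈ 215.6 km/s

Final answer: 215.6 km/s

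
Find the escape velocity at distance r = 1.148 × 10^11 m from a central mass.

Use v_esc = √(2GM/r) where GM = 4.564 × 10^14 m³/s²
r = 1.148 × 10^11 m
GM = 4.564 × 10^14 m³/s²
2GM/r = 2 × (4.564 × 10^14) / (1.148 × 10^11) = 7951.22 m²/s²
v_esc = √(2GM/r) = 89.1696 m/s ≈ 89.17 m/s

Final answer: 89.17 m/s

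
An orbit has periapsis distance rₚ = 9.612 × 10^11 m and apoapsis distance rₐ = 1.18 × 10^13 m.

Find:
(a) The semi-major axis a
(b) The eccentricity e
rₚ = 9.612 × 10^11 m
rₐ = 1.18 × 10^13 m
(a) a = (rₚ + rₐ)/2 = 6.3806 × 10^12 m ≈ 6.381 × 10^12 m
(b) e = (rₐ − rₚ)/(rₐ + rₚ) = (1.08388 × 10^13) / (1.27612 × 10^13) = 0.849356

Final answer:
(a) a = 6.381 × 10^12 m
(b) e = 0.8494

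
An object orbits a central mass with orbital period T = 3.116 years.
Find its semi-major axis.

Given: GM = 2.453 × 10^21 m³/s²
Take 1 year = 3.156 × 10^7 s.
T = 3.116 years = 9.8341 × 10^7 s
GM = 2.453 × 10^21 m³/s²
Kepler's third law: a³ = GM T² / (4π²)
T² = 9.67094 × 10^15 s²
a³ = (2.453 × 10^21) × (9.67094 × 10^15) / (4π²) = 6.00906 × 10^35 m³
a = (a³)^(1/3) = 8.43857 × 10^11 m ≈ 843.9 Gm

Final answer: 843.9 Gm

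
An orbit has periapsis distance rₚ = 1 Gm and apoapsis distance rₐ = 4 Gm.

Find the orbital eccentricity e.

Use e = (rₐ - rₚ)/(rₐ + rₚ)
rₚ = 1 Gm = 1 × 10^9 m
rₐ = 4 Gm = 4 × 10^9 m
rₐ − rₚ = 3 × 10^9 m
rₐ + rₚ = 5 × 10^9 m
e = (rₐ − rₚ)/(rₐ + rₚ) = 0.6

Final answer: e = 0.6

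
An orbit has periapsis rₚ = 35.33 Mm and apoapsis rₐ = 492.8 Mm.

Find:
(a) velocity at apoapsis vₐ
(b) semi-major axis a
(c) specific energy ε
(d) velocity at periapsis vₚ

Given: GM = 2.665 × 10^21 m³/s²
rₚ = 35.33 Mm = 3.533 × 10^7 m
rₐ = 492.8 Mm = 4.928 × 10^8 m
GM = 2.665 × 10^21 m³/s²
a = (rₚ + rₐ)/2 = 2.64065 × 10^8 m
e = (rₐ − rₚ)/(rₐ + rₚ) = (4.5747 × 10^8) / (5.2813 × 10^8) = 0.866207
(a) vₐ² = GM (2/rₐ − 1/a) = 2.665 × 10^21 × (4.05844 × 10^-9 − 3.78695 × 10^-9) = 7.23535 × 10^11 m²/s²;  vₐ = 850608 m/s ≈ 850.6 km/s
(b) a = 2.64065 × 10^8 m ≈ 264.1 Mm
(c) 2a = 5.2813 × 10^8 m;  ε = −GM/(2a) = -5.04611 × 10^12 J/kg ≈ -5046 GJ/kg
(d) vₚ² = GM (2/rₚ − 1/a) = 2.665 × 10^21 × (5.66091 × 10^-8 − 3.78695 × 10^-9) = 1.40771 × 10^14 m²/s²;  vₚ = 1.18647 × 10^7 m/s ≈ 1.186 × 10^4 km/s

Final answer:
(a) velocity at apoapsis vₐ = 850.6 km/s
(b) semi-major axis a = 264.1 Mm
(c) specific energy ε = -5046 GJ/kg
(d) velocity at periapsis vₚ = 1.186 × 10^4 km/s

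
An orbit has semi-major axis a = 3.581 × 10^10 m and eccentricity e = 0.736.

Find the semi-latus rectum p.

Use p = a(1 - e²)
a = 3.581 × 10^10 m
e = 0.736,  e² = 0.541696,  1 − e² = 0.458304
p = a(1 − e²) = 3.581 × 10^10 m × 0.458304 = 1.64119 × 10^10 m ≈ 1.641 × 10^10 m

Final answer: p = 1.641 × 10^10 m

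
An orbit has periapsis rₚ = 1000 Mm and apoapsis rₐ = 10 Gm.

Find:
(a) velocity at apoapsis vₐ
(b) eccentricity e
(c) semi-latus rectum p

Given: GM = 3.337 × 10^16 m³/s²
rₚ = 1000 Mm = 1 × 10^9 m
rₐ = 10 Gm = 1 × 10^10 m
GM = 3.337 × 10^16 m³/s²
a = (rₚ + rₐ)/2 = 5.5 × 10^9 m
e = (rₐ − rₚ)/(rₐ + rₚ) = (9 × 10^9) / (1.1 × 10^10) = 0.818182
(a) vₐ² = GM (2/rₐ − 1/a) = 3.337 × 10^16 × (2 × 10^-10 − 1.81818 × 10^-10) = 606727 m²/s²;  vₐ = 778.927 m/s ≈ 778.9 m/s
(b) e = 0.818182 ≈ 0.8182
(c) 1 − e² = 0.330579;  p = a(1 − e²) = 5.5 × 10^9 × 0.330579 = 1.81818 × 10^9 m ≈ 1.818 Gm

Final answer:
(a) velocity at apoapsis vₐ = 778.9 m/s
(b) eccentricity e = 0.8182
(c) semi-latus rectum p = 1.818 Gm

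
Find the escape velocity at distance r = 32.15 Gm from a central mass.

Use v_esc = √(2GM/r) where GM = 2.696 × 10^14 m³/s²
r = 32.15 Gm = 3.215 × 10^10 m
GM = 2.696 × 10^14 m³/s²
2GM/r = 2 × (2.696 × 10^14) / (3.215 × 10^10) = 16771.4 m²/s²
v_esc = √(2GM/r) = 129.504 m/s ≈ 129.5 m/s

Final answer: 129.5 m/s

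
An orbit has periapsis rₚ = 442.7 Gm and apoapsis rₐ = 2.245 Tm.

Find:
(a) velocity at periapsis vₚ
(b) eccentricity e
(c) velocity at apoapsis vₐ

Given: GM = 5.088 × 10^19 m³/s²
rₚ = 442.7 Gm = 4.427 × 10^11 m
rₐ = 2.245 Tm = 2.245 × 10^12 m
GM = 5.088 × 10^19 m³/s²
a = (rₚ + rₐ)/2 = 1.34385 × 10^12 m
e = (rₐ − rₚ)/(rₐ + rₚ) = (1.8023 × 10^12) / (2.6877 × 10^12) = 0.670573
(a) vₚ² = GM (2/rₚ − 1/a) = 5.088 × 10^19 × (4.51773 × 10^-12 − 7.44131 × 10^-13) = 1.92001 × 10^8 m²/s²;  vₚ = 13856.4 m/s ≈ 13.86 km/s
(b) e = 0.670573 ≈ 0.6706
(c) vₐ² = GM (2/rₐ − 1/a) = 5.088 × 10^19 × (8.90869 × 10^-13 − 7.44131 × 10^-13) = 7.46603 × 10^6 m²/s²;  vₐ = 2732.4 m/s ≈ 2.732 km/s

Final answer:
(a) velocity at periapsis vₚ = 13.86 km/s
(b) eccentricity e = 0.6706
(c) velocity at apoapsis vₐ = 2.732 km/s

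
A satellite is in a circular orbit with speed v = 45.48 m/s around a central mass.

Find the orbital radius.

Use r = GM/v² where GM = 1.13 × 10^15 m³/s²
v = 45.48 m/s
GM = 1.13 × 10^15 m³/s²
v² = 2068.43 m²/s²
r = GM/v² = (1.13 × 10^15) / 2068.43 = 5.46308 × 10^11 m ≈ 546.3 Gm

Final answer: 546.3 Gm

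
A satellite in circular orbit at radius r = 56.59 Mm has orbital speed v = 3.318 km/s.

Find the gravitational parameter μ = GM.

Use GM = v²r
r = 56.59 Mm = 5.659 × 10^7 m
v = 3.318 km/s = 3318 m/s
v² = 1.10091 × 10^7 m²/s²
GM = v²r = 1.10091 × 10^7 × 5.659 × 10^7 = 6.23006 × 10^14 m³/s²
GM ≈ 6.23 × 10^14 m³/s²

Final answer: GM = 6.23 × 10^14 m³/s²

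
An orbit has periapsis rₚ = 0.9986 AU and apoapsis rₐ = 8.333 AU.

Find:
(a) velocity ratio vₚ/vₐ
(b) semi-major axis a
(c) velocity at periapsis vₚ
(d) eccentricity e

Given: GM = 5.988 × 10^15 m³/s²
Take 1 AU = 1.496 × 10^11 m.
rₚ = 0.9986 AU = 1.49391 × 10^11 m
rₐ = 8.333 AU = 1.24662 × 10^12 m
GM = 5.988 × 10^15 m³/s²
a = (rₚ + rₐ)/2 = 6.98004 × 10^11 m
e = (rₐ − rₚ)/(rₐ + rₚ) = (1.09723 × 10^12) / (1.39601 × 10^12) = 0.785975
(a) vₚ/vₐ = rₐ/rₚ (angular momentum) = (1.24662 × 10^12) / (1.49391 × 10^11) = 8.34468 ≈ 8.345
(b) a = 6.98004 × 10^11 m ≈ 4.666 AU
(c) vₚ² = GM (2/rₚ − 1/a) = 5.988 × 10^15 × (1.33877 × 10^-11 − 1.43266 × 10^-12) = 71587 m²/s²;  vₚ = 267.557 m/s ≈ 267.6 m/s
(d) e = 0.785975 ≈ 0.786

Final answer:
(a) velocity ratio vₚ/vₐ = 8.345
(b) semi-major axis a = 4.666 AU
(c) velocity at periapsis vₚ = 267.6 m/s
(d) eccentricity e = 0.786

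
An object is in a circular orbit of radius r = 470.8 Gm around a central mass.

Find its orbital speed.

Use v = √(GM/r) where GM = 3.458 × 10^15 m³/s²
r = 470.8 Gm = 4.708 × 10^11 m
GM = 3.458 × 10^15 m³/s²
GM/r = (3.458 × 10^15) / (4.708 × 10^11) = 7344.94 m²/s²
v = √(GM/r) = 85.7027 m/s ≈ 85.7 m/s

Final answer: 85.7 m/s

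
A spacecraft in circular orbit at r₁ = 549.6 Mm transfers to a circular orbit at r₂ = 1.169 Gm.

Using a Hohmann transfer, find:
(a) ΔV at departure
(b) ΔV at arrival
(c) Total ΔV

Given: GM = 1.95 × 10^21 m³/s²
r₁ = 549.6 Mm = 5.496 × 10^8 m
r₂ = 1.169 Gm = 1.169 × 10^9 m
GM = 1.95 × 10^21 m³/s²
Transfer ellipse: a_t = (r₁ + r₂)/2 = 8.593 × 10^8 m
Circular speed at r₁: v₁ = √(GM/r₁) = 1.88362 × 10^6 m/s
Transfer speed at r₁ (periapsis): v₁ₜ = √(GM(2/r₁ − 1/a_t)) = 2.19699 × 10^6 m/s
(a) ΔV₁ = v₁ₜ − v₁ = 313371 m/s ≈ 313.4 km/s
Circular speed at r₂: v₂ = √(GM/r₂) = 1.29155 × 10^6 m/s
Transfer speed at r₂ (apoapsis): v₂ₜ = √(GM(2/r₂ − 1/a_t)) = 1.03291 × 10^6 m/s
(b) ΔV₂ = v₂ − v₂ₜ = 258640 m/s ≈ 258.6 km/s
(c) ΔV_total = ΔV₁ + ΔV₂ = 572011 m/s ≈ 572 km/s

Final answer:
(a) ΔV₁ = 313.4 km/s
(b) ΔV₂ = 258.6 km/s
(c) ΔV_total = 572 km/s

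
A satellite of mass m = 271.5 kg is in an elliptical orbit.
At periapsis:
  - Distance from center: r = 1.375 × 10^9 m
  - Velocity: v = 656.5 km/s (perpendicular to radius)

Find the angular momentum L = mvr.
r = 1.375 × 10^9 m
v = 656.5 km/s = 656500 m/s
vr = 656500 × 1.375 × 10^9 = 9.02688 × 10^14 m²/s
L = m × vr = 271.5 × 9.02688 × 10^14 = 2.4508 × 10^17 kg·m²/s ≈ 2.451 × 10^17 kg·m²/s

Final answer: L = 2.451 × 10^17 kg·m²/s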